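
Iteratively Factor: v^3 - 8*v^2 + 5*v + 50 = (v + 2)*(v^2 - 10*v + 25) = (v - 5)*(v + 2)*(v - 5)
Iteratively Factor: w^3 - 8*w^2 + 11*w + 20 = (w - 4)*(w^2 - 4*w - 5) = (w - 5)*(w - 4)*(w + 1)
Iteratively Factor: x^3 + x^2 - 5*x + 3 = (x - 1)*(x^2 + 2*x - 3) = (x - 1)*(x + 3)*(x - 1)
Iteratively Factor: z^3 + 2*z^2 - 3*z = (z)*(z^2 + 2*z - 3) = z*(z - 1)*(z + 3)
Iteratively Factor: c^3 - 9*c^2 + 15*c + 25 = (c - 5)*(c^2 - 4*c - 5) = (c - 5)*(c + 1)*(c - 5)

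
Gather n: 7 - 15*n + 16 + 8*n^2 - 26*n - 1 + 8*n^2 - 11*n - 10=16*n^2 - 52*n + 12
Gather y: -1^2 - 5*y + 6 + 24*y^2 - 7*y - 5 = 24*y^2 - 12*y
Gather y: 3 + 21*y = 21*y + 3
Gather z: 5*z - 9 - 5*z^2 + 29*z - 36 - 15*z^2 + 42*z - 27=-20*z^2 + 76*z - 72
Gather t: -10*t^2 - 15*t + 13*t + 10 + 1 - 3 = -10*t^2 - 2*t + 8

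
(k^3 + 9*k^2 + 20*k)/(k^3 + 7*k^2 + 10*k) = (k + 4)/(k + 2)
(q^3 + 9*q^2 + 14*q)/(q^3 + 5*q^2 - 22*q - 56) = q/(q - 4)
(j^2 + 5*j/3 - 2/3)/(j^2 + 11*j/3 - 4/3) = (j + 2)/(j + 4)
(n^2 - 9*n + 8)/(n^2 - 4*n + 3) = (n - 8)/(n - 3)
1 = 1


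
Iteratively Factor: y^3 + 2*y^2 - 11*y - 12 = (y + 4)*(y^2 - 2*y - 3) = (y + 1)*(y + 4)*(y - 3)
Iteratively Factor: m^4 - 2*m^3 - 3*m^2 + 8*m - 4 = (m - 2)*(m^3 - 3*m + 2) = (m - 2)*(m - 1)*(m^2 + m - 2) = (m - 2)*(m - 1)^2*(m + 2)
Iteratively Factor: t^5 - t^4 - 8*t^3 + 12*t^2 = (t)*(t^4 - t^3 - 8*t^2 + 12*t) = t*(t - 2)*(t^3 + t^2 - 6*t) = t*(t - 2)^2*(t^2 + 3*t) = t^2*(t - 2)^2*(t + 3)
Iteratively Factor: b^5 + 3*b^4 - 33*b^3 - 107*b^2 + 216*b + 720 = (b - 3)*(b^4 + 6*b^3 - 15*b^2 - 152*b - 240) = (b - 5)*(b - 3)*(b^3 + 11*b^2 + 40*b + 48) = (b - 5)*(b - 3)*(b + 3)*(b^2 + 8*b + 16) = (b - 5)*(b - 3)*(b + 3)*(b + 4)*(b + 4)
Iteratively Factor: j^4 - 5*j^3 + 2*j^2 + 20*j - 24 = (j - 2)*(j^3 - 3*j^2 - 4*j + 12) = (j - 3)*(j - 2)*(j^2 - 4) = (j - 3)*(j - 2)*(j + 2)*(j - 2)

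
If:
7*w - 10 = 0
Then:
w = 10/7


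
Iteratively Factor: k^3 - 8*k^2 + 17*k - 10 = (k - 5)*(k^2 - 3*k + 2) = (k - 5)*(k - 2)*(k - 1)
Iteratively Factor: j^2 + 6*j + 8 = (j + 2)*(j + 4)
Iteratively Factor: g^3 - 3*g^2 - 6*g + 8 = (g - 1)*(g^2 - 2*g - 8) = (g - 4)*(g - 1)*(g + 2)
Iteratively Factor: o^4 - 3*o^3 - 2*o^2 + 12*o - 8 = (o + 2)*(o^3 - 5*o^2 + 8*o - 4) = (o - 2)*(o + 2)*(o^2 - 3*o + 2) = (o - 2)*(o - 1)*(o + 2)*(o - 2)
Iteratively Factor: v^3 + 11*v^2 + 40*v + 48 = (v + 3)*(v^2 + 8*v + 16) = (v + 3)*(v + 4)*(v + 4)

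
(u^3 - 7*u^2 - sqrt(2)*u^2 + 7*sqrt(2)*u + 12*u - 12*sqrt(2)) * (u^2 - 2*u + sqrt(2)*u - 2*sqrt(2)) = u^5 - 9*u^4 + 24*u^3 - 6*u^2 - 52*u + 48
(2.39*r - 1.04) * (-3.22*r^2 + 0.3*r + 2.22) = -7.6958*r^3 + 4.0658*r^2 + 4.9938*r - 2.3088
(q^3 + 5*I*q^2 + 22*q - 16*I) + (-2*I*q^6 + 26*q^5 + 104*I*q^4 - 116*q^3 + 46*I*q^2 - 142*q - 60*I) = -2*I*q^6 + 26*q^5 + 104*I*q^4 - 115*q^3 + 51*I*q^2 - 120*q - 76*I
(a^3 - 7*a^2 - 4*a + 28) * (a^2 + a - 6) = a^5 - 6*a^4 - 17*a^3 + 66*a^2 + 52*a - 168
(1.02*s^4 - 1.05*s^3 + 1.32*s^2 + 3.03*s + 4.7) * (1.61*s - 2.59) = 1.6422*s^5 - 4.3323*s^4 + 4.8447*s^3 + 1.4595*s^2 - 0.280699999999998*s - 12.173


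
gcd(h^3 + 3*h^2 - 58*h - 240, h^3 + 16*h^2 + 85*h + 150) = h^2 + 11*h + 30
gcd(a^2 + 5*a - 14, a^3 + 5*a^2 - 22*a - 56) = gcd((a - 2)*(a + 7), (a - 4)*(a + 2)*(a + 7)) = a + 7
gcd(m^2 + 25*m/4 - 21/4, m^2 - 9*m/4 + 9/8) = m - 3/4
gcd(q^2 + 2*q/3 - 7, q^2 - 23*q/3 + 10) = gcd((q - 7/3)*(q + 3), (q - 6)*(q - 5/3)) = 1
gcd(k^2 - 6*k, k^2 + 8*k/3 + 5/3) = 1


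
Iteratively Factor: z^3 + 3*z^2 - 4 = (z + 2)*(z^2 + z - 2) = (z + 2)^2*(z - 1)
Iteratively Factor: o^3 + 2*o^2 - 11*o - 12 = (o - 3)*(o^2 + 5*o + 4) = (o - 3)*(o + 1)*(o + 4)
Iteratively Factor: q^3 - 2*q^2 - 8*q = (q + 2)*(q^2 - 4*q) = (q - 4)*(q + 2)*(q)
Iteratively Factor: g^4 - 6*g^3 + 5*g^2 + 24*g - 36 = (g - 2)*(g^3 - 4*g^2 - 3*g + 18) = (g - 3)*(g - 2)*(g^2 - g - 6) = (g - 3)*(g - 2)*(g + 2)*(g - 3)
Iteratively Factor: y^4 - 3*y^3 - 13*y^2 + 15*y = (y - 5)*(y^3 + 2*y^2 - 3*y) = (y - 5)*(y - 1)*(y^2 + 3*y) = (y - 5)*(y - 1)*(y + 3)*(y)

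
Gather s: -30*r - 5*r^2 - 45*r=-5*r^2 - 75*r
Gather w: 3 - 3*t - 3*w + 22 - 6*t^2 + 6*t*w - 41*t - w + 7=-6*t^2 - 44*t + w*(6*t - 4) + 32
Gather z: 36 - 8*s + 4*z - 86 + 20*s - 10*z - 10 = 12*s - 6*z - 60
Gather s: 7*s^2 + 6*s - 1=7*s^2 + 6*s - 1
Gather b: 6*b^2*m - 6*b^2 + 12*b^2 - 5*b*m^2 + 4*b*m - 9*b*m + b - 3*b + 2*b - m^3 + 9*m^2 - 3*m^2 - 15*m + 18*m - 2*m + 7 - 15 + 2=b^2*(6*m + 6) + b*(-5*m^2 - 5*m) - m^3 + 6*m^2 + m - 6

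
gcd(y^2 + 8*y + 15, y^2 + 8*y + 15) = y^2 + 8*y + 15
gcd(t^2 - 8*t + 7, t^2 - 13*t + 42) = t - 7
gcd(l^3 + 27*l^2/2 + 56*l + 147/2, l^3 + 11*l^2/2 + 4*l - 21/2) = l^2 + 13*l/2 + 21/2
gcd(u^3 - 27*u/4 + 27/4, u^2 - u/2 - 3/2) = u - 3/2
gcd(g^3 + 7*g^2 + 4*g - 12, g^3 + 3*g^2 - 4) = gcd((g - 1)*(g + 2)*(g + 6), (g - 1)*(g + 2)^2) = g^2 + g - 2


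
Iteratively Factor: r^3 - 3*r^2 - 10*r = (r)*(r^2 - 3*r - 10) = r*(r + 2)*(r - 5)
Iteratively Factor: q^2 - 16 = (q + 4)*(q - 4)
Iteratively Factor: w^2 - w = (w)*(w - 1)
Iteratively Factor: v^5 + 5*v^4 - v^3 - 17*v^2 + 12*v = (v + 3)*(v^4 + 2*v^3 - 7*v^2 + 4*v) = (v - 1)*(v + 3)*(v^3 + 3*v^2 - 4*v) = (v - 1)^2*(v + 3)*(v^2 + 4*v) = (v - 1)^2*(v + 3)*(v + 4)*(v)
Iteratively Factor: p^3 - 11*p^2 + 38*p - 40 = (p - 2)*(p^2 - 9*p + 20) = (p - 5)*(p - 2)*(p - 4)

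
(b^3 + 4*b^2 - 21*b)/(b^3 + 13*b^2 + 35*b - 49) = b*(b - 3)/(b^2 + 6*b - 7)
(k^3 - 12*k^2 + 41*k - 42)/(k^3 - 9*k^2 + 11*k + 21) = (k - 2)/(k + 1)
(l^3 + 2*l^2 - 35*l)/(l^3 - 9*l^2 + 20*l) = (l + 7)/(l - 4)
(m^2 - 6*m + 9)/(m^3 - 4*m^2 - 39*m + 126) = (m - 3)/(m^2 - m - 42)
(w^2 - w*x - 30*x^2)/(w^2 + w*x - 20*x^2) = (-w + 6*x)/(-w + 4*x)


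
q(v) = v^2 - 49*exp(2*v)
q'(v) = 2*v - 98*exp(2*v)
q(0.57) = -152.89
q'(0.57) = -305.28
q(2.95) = -17878.13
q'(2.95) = -35767.77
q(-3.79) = 14.34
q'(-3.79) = -7.63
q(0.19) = -71.62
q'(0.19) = -142.92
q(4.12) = -185670.50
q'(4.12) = -371366.71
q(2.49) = -7122.04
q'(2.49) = -14251.51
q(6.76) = -36463380.64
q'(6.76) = -72926839.16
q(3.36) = -40600.77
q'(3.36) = -81217.40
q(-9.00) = 81.00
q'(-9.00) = -18.00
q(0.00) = -49.00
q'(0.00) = -98.00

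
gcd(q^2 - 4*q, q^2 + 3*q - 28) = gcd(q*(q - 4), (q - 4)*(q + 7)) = q - 4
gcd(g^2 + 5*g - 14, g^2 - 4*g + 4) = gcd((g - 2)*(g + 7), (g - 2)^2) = g - 2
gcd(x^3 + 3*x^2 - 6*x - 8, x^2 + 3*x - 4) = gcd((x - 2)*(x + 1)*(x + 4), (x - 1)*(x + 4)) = x + 4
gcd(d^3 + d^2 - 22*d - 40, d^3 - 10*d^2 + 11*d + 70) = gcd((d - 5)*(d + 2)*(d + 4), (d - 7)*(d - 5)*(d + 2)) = d^2 - 3*d - 10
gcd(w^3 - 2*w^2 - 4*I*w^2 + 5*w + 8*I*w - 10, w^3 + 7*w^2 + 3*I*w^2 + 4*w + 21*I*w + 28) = 1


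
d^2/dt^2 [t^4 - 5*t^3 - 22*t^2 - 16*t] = 12*t^2 - 30*t - 44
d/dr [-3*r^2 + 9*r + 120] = 9 - 6*r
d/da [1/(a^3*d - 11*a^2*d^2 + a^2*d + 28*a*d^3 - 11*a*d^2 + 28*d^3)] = (-3*a^2 + 22*a*d - 2*a - 28*d^2 + 11*d)/(d*(a^3 - 11*a^2*d + a^2 + 28*a*d^2 - 11*a*d + 28*d^2)^2)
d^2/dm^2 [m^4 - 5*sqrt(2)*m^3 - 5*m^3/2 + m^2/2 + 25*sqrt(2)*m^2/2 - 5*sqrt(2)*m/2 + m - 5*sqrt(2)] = 12*m^2 - 30*sqrt(2)*m - 15*m + 1 + 25*sqrt(2)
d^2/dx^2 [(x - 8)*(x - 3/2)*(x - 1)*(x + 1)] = 12*x^2 - 57*x + 22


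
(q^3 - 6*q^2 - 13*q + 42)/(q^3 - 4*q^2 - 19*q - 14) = (q^2 + q - 6)/(q^2 + 3*q + 2)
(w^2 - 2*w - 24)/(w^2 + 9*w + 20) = (w - 6)/(w + 5)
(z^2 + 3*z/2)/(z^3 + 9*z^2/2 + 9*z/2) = 1/(z + 3)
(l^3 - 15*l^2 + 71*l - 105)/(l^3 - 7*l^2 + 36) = (l^2 - 12*l + 35)/(l^2 - 4*l - 12)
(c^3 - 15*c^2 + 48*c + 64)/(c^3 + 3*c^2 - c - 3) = (c^2 - 16*c + 64)/(c^2 + 2*c - 3)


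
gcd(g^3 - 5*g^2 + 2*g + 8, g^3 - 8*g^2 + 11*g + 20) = g^2 - 3*g - 4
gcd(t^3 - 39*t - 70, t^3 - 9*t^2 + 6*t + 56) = t^2 - 5*t - 14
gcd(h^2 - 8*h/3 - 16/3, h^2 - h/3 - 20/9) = h + 4/3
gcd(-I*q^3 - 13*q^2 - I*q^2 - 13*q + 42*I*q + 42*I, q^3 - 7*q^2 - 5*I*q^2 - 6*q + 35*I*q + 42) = 1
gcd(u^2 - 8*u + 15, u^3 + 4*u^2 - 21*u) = u - 3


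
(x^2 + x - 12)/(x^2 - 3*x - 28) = (x - 3)/(x - 7)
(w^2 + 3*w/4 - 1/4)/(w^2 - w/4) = (w + 1)/w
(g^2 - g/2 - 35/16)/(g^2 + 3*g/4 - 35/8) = (4*g + 5)/(2*(2*g + 5))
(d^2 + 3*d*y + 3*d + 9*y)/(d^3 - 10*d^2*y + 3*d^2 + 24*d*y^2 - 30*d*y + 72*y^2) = (d + 3*y)/(d^2 - 10*d*y + 24*y^2)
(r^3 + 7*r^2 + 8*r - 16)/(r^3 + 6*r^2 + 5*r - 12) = (r + 4)/(r + 3)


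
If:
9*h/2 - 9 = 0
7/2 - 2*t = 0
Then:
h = 2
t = 7/4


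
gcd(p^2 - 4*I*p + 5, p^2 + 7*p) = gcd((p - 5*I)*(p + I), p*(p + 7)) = 1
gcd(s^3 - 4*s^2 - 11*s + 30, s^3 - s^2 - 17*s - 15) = s^2 - 2*s - 15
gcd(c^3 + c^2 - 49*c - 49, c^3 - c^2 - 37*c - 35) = c^2 - 6*c - 7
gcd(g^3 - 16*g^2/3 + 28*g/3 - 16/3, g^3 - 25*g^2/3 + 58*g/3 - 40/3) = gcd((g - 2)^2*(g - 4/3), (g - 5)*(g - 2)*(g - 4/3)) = g^2 - 10*g/3 + 8/3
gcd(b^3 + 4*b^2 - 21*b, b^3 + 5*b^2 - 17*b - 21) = b^2 + 4*b - 21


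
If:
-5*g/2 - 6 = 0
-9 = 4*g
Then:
No Solution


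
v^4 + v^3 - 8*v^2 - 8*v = v*(v + 1)*(v - 2*sqrt(2))*(v + 2*sqrt(2))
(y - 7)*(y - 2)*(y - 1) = y^3 - 10*y^2 + 23*y - 14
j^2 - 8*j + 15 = (j - 5)*(j - 3)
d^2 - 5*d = d*(d - 5)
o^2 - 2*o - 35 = (o - 7)*(o + 5)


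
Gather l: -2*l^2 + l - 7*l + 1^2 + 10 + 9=-2*l^2 - 6*l + 20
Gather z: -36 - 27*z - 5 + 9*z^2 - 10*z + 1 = 9*z^2 - 37*z - 40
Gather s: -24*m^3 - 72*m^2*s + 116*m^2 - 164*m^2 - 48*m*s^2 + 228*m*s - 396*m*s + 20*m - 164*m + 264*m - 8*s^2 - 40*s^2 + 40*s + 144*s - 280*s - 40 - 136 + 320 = -24*m^3 - 48*m^2 + 120*m + s^2*(-48*m - 48) + s*(-72*m^2 - 168*m - 96) + 144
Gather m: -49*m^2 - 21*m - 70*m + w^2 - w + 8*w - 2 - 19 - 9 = -49*m^2 - 91*m + w^2 + 7*w - 30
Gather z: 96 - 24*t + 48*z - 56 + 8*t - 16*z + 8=-16*t + 32*z + 48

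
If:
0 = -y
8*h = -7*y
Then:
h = 0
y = 0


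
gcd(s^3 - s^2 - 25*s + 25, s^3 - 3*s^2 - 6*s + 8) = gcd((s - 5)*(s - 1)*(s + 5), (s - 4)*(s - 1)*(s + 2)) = s - 1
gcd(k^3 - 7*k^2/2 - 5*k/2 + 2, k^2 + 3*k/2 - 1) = k - 1/2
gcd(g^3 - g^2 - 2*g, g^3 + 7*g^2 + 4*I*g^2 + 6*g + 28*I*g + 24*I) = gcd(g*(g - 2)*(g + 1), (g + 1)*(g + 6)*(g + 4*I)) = g + 1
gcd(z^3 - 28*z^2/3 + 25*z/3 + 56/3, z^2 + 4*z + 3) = z + 1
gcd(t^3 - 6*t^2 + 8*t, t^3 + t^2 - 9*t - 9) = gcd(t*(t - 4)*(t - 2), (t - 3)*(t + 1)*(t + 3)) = 1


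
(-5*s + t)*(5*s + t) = -25*s^2 + t^2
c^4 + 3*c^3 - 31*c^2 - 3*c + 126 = (c - 3)^2*(c + 2)*(c + 7)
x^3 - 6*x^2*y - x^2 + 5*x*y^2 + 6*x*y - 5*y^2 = (x - 1)*(x - 5*y)*(x - y)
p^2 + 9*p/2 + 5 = (p + 2)*(p + 5/2)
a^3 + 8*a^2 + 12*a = a*(a + 2)*(a + 6)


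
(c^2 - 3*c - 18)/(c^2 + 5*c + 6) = (c - 6)/(c + 2)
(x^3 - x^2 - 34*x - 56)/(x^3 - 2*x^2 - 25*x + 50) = (x^3 - x^2 - 34*x - 56)/(x^3 - 2*x^2 - 25*x + 50)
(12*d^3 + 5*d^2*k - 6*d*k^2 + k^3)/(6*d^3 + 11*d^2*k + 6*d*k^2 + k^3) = (12*d^2 - 7*d*k + k^2)/(6*d^2 + 5*d*k + k^2)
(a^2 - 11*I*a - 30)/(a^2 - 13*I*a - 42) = (a - 5*I)/(a - 7*I)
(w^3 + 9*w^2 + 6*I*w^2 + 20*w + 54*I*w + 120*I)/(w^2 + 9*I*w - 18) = (w^2 + 9*w + 20)/(w + 3*I)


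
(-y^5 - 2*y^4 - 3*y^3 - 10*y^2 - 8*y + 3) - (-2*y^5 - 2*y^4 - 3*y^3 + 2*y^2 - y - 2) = y^5 - 12*y^2 - 7*y + 5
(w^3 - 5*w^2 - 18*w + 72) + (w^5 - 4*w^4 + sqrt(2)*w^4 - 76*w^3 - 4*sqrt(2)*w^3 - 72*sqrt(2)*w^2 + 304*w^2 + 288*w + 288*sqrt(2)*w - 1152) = w^5 - 4*w^4 + sqrt(2)*w^4 - 75*w^3 - 4*sqrt(2)*w^3 - 72*sqrt(2)*w^2 + 299*w^2 + 270*w + 288*sqrt(2)*w - 1080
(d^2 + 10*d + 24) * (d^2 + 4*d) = d^4 + 14*d^3 + 64*d^2 + 96*d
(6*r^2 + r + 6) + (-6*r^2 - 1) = r + 5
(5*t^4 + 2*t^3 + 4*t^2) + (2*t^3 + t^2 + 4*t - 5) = 5*t^4 + 4*t^3 + 5*t^2 + 4*t - 5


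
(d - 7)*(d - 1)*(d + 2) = d^3 - 6*d^2 - 9*d + 14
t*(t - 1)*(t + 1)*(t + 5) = t^4 + 5*t^3 - t^2 - 5*t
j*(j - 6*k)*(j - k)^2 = j^4 - 8*j^3*k + 13*j^2*k^2 - 6*j*k^3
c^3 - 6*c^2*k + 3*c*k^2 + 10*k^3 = (c - 5*k)*(c - 2*k)*(c + k)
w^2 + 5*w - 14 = (w - 2)*(w + 7)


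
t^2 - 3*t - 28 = (t - 7)*(t + 4)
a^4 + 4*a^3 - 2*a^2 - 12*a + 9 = (a - 1)^2*(a + 3)^2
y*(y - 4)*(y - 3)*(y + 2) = y^4 - 5*y^3 - 2*y^2 + 24*y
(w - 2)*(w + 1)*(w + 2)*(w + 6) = w^4 + 7*w^3 + 2*w^2 - 28*w - 24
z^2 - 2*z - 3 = (z - 3)*(z + 1)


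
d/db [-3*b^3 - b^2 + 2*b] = -9*b^2 - 2*b + 2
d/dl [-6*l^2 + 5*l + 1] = 5 - 12*l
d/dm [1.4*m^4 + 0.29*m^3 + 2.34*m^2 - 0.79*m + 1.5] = 5.6*m^3 + 0.87*m^2 + 4.68*m - 0.79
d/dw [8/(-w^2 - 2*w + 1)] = 16*(w + 1)/(w^2 + 2*w - 1)^2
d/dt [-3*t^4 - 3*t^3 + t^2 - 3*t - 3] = -12*t^3 - 9*t^2 + 2*t - 3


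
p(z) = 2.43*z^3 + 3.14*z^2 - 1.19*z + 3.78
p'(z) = 7.29*z^2 + 6.28*z - 1.19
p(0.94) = 7.45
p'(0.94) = 11.15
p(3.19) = 110.82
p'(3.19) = 93.03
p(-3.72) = -73.43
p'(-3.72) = 76.33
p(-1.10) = 5.65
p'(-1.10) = 0.72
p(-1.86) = 1.22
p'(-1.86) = 12.35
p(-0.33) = 4.43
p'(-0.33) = -2.47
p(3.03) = 96.60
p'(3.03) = 84.77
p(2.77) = 76.22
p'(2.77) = 72.14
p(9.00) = 2018.88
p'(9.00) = 645.82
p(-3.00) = -30.00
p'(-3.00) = 45.58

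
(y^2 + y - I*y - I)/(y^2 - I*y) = (y + 1)/y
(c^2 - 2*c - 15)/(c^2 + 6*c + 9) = (c - 5)/(c + 3)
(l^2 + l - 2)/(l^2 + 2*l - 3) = (l + 2)/(l + 3)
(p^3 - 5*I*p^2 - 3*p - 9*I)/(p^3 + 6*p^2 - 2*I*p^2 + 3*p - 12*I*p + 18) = (p - 3*I)/(p + 6)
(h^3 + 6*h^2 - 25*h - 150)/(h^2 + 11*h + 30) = h - 5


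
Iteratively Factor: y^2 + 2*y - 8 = (y + 4)*(y - 2)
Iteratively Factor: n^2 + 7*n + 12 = (n + 4)*(n + 3)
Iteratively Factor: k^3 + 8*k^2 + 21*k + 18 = (k + 3)*(k^2 + 5*k + 6) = (k + 3)^2*(k + 2)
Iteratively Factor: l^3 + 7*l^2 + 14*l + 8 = (l + 1)*(l^2 + 6*l + 8) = (l + 1)*(l + 2)*(l + 4)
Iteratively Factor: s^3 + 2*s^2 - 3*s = (s)*(s^2 + 2*s - 3) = s*(s - 1)*(s + 3)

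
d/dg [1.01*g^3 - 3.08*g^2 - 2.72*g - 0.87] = 3.03*g^2 - 6.16*g - 2.72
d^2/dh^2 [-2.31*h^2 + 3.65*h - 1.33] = -4.62000000000000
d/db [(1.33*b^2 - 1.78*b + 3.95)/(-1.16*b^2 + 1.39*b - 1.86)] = (-0.2161*b^2 + 4.2164*b - 2.1797)/(1.3456*b^4 - 3.2248*b^3 + 6.2473*b^2 - 5.1708*b + 3.4596)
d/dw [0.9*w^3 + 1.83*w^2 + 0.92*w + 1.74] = 2.7*w^2 + 3.66*w + 0.92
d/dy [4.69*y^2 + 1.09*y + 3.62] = 9.38*y + 1.09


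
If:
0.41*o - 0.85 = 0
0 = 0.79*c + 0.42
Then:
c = -0.53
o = 2.07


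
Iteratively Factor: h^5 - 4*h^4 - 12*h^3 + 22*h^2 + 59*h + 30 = (h + 2)*(h^4 - 6*h^3 + 22*h + 15) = (h - 3)*(h + 2)*(h^3 - 3*h^2 - 9*h - 5) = (h - 3)*(h + 1)*(h + 2)*(h^2 - 4*h - 5) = (h - 5)*(h - 3)*(h + 1)*(h + 2)*(h + 1)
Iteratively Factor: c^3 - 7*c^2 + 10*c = (c)*(c^2 - 7*c + 10) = c*(c - 5)*(c - 2)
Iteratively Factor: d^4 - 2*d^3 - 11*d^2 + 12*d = (d)*(d^3 - 2*d^2 - 11*d + 12) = d*(d - 4)*(d^2 + 2*d - 3) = d*(d - 4)*(d - 1)*(d + 3)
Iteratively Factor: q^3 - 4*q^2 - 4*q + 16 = (q - 4)*(q^2 - 4) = (q - 4)*(q + 2)*(q - 2)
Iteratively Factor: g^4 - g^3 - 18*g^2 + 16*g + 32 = (g + 1)*(g^3 - 2*g^2 - 16*g + 32) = (g + 1)*(g + 4)*(g^2 - 6*g + 8) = (g - 4)*(g + 1)*(g + 4)*(g - 2)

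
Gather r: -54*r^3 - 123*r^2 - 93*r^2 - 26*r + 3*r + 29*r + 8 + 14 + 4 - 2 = -54*r^3 - 216*r^2 + 6*r + 24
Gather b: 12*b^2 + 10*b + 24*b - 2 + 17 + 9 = 12*b^2 + 34*b + 24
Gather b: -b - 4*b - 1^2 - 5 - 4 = -5*b - 10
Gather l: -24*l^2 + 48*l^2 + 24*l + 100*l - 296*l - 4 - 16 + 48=24*l^2 - 172*l + 28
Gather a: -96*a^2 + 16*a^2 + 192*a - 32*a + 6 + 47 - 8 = -80*a^2 + 160*a + 45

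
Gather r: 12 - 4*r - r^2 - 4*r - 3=-r^2 - 8*r + 9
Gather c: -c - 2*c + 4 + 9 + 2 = 15 - 3*c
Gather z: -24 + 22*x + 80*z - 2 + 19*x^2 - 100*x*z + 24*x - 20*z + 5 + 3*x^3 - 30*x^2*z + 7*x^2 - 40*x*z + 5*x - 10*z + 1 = 3*x^3 + 26*x^2 + 51*x + z*(-30*x^2 - 140*x + 50) - 20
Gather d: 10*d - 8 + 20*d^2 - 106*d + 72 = 20*d^2 - 96*d + 64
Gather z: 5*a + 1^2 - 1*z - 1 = 5*a - z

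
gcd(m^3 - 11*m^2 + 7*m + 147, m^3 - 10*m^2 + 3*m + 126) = m^2 - 4*m - 21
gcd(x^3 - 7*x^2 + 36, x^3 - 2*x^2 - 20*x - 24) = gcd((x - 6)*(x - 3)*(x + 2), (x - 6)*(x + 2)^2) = x^2 - 4*x - 12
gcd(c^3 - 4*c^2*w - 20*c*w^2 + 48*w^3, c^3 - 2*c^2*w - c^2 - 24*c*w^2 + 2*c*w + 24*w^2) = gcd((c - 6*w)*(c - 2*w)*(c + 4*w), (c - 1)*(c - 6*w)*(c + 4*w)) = -c^2 + 2*c*w + 24*w^2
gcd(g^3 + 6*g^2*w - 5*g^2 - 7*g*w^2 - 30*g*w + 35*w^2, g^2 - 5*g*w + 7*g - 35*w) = 1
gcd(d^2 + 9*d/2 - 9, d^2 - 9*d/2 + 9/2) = d - 3/2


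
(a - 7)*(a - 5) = a^2 - 12*a + 35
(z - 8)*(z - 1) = z^2 - 9*z + 8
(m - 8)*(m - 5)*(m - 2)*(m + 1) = m^4 - 14*m^3 + 51*m^2 - 14*m - 80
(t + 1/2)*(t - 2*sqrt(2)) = t^2 - 2*sqrt(2)*t + t/2 - sqrt(2)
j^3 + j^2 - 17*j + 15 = (j - 3)*(j - 1)*(j + 5)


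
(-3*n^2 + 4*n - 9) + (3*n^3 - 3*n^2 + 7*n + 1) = 3*n^3 - 6*n^2 + 11*n - 8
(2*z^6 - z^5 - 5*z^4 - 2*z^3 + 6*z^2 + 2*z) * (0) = 0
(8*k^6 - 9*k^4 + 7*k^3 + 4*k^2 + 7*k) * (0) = 0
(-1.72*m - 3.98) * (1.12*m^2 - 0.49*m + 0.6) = -1.9264*m^3 - 3.6148*m^2 + 0.9182*m - 2.388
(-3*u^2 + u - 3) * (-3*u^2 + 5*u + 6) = 9*u^4 - 18*u^3 - 4*u^2 - 9*u - 18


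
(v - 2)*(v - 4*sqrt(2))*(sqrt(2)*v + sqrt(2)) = sqrt(2)*v^3 - 8*v^2 - sqrt(2)*v^2 - 2*sqrt(2)*v + 8*v + 16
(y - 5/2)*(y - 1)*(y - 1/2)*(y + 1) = y^4 - 3*y^3 + y^2/4 + 3*y - 5/4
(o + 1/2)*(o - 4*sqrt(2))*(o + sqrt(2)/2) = o^3 - 7*sqrt(2)*o^2/2 + o^2/2 - 4*o - 7*sqrt(2)*o/4 - 2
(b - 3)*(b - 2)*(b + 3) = b^3 - 2*b^2 - 9*b + 18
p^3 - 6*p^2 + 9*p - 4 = (p - 4)*(p - 1)^2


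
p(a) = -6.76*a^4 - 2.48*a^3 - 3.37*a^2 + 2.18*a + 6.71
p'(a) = -27.04*a^3 - 7.44*a^2 - 6.74*a + 2.18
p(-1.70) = -51.01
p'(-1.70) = 124.98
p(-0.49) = 4.73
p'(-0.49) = 6.88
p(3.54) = -1199.42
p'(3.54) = -1314.46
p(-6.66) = -12724.43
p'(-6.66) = 7704.90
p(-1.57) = -36.49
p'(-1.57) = 99.06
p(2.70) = -420.04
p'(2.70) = -602.48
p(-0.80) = 1.31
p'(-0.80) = 16.65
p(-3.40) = -845.55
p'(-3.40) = 1001.87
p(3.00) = -631.60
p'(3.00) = -815.08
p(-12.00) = -136394.65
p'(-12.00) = 45736.82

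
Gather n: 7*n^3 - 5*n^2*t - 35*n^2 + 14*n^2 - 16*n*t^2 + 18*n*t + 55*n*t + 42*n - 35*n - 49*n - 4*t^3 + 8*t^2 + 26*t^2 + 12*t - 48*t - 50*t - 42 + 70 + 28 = 7*n^3 + n^2*(-5*t - 21) + n*(-16*t^2 + 73*t - 42) - 4*t^3 + 34*t^2 - 86*t + 56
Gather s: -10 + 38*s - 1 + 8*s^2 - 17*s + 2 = 8*s^2 + 21*s - 9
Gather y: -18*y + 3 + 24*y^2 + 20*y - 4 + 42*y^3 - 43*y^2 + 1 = 42*y^3 - 19*y^2 + 2*y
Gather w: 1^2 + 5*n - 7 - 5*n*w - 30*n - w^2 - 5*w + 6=-25*n - w^2 + w*(-5*n - 5)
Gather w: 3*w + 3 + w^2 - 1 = w^2 + 3*w + 2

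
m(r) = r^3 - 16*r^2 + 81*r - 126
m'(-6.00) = 381.00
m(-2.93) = -525.84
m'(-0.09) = 83.90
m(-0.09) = -133.42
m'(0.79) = 57.59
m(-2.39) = -424.64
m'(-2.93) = 200.51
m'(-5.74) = 363.52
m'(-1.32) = 128.47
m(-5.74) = -1307.22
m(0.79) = -71.50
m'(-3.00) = 204.00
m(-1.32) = -263.10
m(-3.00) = -540.00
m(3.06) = 0.70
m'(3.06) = 11.17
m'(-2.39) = 174.62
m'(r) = 3*r^2 - 32*r + 81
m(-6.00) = -1404.00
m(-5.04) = -1068.69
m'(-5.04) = 318.48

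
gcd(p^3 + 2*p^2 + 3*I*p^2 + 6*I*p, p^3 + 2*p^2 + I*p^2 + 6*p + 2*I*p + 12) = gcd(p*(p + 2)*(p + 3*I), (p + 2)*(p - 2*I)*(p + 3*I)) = p^2 + p*(2 + 3*I) + 6*I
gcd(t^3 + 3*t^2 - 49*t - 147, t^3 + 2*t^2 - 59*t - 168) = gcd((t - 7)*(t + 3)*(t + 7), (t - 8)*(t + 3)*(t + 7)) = t^2 + 10*t + 21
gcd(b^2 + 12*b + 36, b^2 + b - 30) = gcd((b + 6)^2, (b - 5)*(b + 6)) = b + 6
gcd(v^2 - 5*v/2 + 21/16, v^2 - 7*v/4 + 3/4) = v - 3/4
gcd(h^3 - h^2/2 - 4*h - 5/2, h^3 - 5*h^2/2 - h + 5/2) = h^2 - 3*h/2 - 5/2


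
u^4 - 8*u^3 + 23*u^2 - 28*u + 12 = (u - 3)*(u - 2)^2*(u - 1)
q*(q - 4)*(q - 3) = q^3 - 7*q^2 + 12*q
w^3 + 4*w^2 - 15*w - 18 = (w - 3)*(w + 1)*(w + 6)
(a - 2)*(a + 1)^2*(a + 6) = a^4 + 6*a^3 - 3*a^2 - 20*a - 12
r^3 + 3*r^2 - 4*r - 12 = (r - 2)*(r + 2)*(r + 3)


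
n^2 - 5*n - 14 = (n - 7)*(n + 2)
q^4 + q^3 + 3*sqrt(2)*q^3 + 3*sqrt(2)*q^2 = q^2*(q + 1)*(q + 3*sqrt(2))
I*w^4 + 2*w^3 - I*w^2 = w^2*(w - I)*(I*w + 1)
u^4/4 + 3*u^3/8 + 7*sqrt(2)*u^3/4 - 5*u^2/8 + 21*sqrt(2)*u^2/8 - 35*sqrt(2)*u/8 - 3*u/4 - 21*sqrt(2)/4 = (u/2 + 1/2)*(u/2 + 1)*(u - 3/2)*(u + 7*sqrt(2))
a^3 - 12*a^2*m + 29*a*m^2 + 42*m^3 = (a - 7*m)*(a - 6*m)*(a + m)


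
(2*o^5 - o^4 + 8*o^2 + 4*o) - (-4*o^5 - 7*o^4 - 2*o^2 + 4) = 6*o^5 + 6*o^4 + 10*o^2 + 4*o - 4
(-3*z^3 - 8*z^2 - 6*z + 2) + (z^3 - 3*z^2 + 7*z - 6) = -2*z^3 - 11*z^2 + z - 4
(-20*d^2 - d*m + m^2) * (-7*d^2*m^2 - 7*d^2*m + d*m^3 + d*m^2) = 140*d^4*m^2 + 140*d^4*m - 13*d^3*m^3 - 13*d^3*m^2 - 8*d^2*m^4 - 8*d^2*m^3 + d*m^5 + d*m^4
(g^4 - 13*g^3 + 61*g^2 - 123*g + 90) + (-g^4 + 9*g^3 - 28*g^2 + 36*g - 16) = -4*g^3 + 33*g^2 - 87*g + 74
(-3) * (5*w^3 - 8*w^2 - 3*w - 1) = -15*w^3 + 24*w^2 + 9*w + 3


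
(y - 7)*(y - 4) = y^2 - 11*y + 28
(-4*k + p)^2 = 16*k^2 - 8*k*p + p^2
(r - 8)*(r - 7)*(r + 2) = r^3 - 13*r^2 + 26*r + 112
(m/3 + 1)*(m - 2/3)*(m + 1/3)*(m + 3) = m^4/3 + 17*m^3/9 + 61*m^2/27 - 13*m/9 - 2/3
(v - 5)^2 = v^2 - 10*v + 25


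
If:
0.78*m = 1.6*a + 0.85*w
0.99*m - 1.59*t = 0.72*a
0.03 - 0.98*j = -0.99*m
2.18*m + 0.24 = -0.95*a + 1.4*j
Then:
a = -0.331032478384073*w - 0.0782096926542178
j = 0.414893451386222*w - 0.131454936112351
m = 0.410702608442927*w - 0.160430138777883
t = 0.405621991694988*w - 0.0644747538862057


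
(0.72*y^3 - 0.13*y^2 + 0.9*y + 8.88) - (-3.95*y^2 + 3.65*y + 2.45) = 0.72*y^3 + 3.82*y^2 - 2.75*y + 6.43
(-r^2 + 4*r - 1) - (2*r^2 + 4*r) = -3*r^2 - 1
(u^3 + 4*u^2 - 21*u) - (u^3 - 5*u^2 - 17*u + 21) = 9*u^2 - 4*u - 21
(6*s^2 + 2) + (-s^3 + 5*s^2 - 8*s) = -s^3 + 11*s^2 - 8*s + 2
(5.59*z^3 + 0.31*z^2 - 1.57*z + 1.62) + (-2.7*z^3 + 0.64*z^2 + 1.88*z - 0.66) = 2.89*z^3 + 0.95*z^2 + 0.31*z + 0.96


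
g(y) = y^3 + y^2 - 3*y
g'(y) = 3*y^2 + 2*y - 3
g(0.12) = -0.34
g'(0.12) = -2.72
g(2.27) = 10.04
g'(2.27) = 17.00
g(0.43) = -1.03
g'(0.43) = -1.59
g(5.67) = 197.42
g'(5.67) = 104.79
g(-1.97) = 2.15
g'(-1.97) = 4.70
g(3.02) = 27.60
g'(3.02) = 30.40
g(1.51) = 1.19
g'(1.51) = 6.86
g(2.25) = 9.70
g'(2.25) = 16.69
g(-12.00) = -1548.00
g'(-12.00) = 405.00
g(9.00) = 783.00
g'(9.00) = 258.00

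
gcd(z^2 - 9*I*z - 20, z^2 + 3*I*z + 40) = z - 5*I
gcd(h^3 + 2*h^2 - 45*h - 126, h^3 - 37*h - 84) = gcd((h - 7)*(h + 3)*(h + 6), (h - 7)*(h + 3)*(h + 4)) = h^2 - 4*h - 21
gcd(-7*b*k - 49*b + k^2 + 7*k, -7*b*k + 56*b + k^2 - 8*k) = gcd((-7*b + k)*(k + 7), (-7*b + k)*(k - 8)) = 7*b - k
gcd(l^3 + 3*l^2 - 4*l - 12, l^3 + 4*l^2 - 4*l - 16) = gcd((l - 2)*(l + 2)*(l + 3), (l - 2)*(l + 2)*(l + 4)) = l^2 - 4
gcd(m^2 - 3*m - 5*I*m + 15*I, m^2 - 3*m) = m - 3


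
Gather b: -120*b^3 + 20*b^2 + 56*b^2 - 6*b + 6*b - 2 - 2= -120*b^3 + 76*b^2 - 4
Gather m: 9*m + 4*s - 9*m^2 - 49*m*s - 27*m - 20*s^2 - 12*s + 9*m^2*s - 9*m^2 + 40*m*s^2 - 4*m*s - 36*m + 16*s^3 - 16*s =m^2*(9*s - 18) + m*(40*s^2 - 53*s - 54) + 16*s^3 - 20*s^2 - 24*s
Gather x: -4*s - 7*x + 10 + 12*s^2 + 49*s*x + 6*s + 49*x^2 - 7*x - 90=12*s^2 + 2*s + 49*x^2 + x*(49*s - 14) - 80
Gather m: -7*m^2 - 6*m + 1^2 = -7*m^2 - 6*m + 1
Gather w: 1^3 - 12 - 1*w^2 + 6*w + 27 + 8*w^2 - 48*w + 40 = 7*w^2 - 42*w + 56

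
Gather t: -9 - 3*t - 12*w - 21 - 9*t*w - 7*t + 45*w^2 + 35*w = t*(-9*w - 10) + 45*w^2 + 23*w - 30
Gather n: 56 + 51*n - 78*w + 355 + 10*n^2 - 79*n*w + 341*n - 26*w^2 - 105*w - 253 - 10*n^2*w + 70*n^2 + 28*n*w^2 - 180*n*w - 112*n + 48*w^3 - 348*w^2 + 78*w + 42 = n^2*(80 - 10*w) + n*(28*w^2 - 259*w + 280) + 48*w^3 - 374*w^2 - 105*w + 200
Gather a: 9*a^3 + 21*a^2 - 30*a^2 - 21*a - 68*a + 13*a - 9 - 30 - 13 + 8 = 9*a^3 - 9*a^2 - 76*a - 44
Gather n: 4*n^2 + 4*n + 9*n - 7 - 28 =4*n^2 + 13*n - 35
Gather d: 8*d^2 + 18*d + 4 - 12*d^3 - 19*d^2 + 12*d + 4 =-12*d^3 - 11*d^2 + 30*d + 8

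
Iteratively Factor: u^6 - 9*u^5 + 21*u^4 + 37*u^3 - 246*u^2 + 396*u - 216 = (u - 2)*(u^5 - 7*u^4 + 7*u^3 + 51*u^2 - 144*u + 108) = (u - 2)^2*(u^4 - 5*u^3 - 3*u^2 + 45*u - 54) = (u - 3)*(u - 2)^2*(u^3 - 2*u^2 - 9*u + 18) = (u - 3)^2*(u - 2)^2*(u^2 + u - 6) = (u - 3)^2*(u - 2)^2*(u + 3)*(u - 2)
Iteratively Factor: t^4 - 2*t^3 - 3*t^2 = (t)*(t^3 - 2*t^2 - 3*t) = t*(t - 3)*(t^2 + t) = t*(t - 3)*(t + 1)*(t)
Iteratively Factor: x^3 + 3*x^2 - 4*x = (x - 1)*(x^2 + 4*x) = (x - 1)*(x + 4)*(x)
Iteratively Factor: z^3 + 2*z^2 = (z)*(z^2 + 2*z) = z*(z + 2)*(z)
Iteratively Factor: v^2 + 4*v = (v + 4)*(v)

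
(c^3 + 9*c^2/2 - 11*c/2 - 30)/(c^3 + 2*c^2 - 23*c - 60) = (c - 5/2)/(c - 5)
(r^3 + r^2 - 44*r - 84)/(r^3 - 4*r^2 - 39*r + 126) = (r + 2)/(r - 3)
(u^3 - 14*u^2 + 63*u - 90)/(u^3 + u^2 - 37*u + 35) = (u^2 - 9*u + 18)/(u^2 + 6*u - 7)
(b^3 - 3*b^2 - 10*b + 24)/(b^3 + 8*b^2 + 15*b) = (b^2 - 6*b + 8)/(b*(b + 5))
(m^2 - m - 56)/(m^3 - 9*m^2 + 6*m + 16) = (m + 7)/(m^2 - m - 2)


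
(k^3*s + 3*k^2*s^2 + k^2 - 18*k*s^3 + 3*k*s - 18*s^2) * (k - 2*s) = k^4*s + k^3*s^2 + k^3 - 24*k^2*s^3 + k^2*s + 36*k*s^4 - 24*k*s^2 + 36*s^3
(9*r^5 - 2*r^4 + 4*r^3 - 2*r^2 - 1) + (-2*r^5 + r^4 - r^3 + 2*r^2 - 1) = 7*r^5 - r^4 + 3*r^3 - 2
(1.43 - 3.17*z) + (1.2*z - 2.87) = -1.97*z - 1.44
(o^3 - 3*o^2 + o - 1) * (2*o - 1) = 2*o^4 - 7*o^3 + 5*o^2 - 3*o + 1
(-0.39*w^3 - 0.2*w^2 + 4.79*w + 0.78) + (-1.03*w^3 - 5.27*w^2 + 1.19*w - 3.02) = -1.42*w^3 - 5.47*w^2 + 5.98*w - 2.24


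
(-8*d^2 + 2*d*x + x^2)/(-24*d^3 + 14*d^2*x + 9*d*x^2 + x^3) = (-2*d + x)/(-6*d^2 + 5*d*x + x^2)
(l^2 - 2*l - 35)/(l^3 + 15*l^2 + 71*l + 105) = (l - 7)/(l^2 + 10*l + 21)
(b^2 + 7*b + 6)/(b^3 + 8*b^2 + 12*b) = (b + 1)/(b*(b + 2))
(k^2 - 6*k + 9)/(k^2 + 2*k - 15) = (k - 3)/(k + 5)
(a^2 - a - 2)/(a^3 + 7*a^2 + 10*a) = (a^2 - a - 2)/(a*(a^2 + 7*a + 10))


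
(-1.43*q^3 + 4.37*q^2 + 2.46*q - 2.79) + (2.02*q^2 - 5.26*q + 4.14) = -1.43*q^3 + 6.39*q^2 - 2.8*q + 1.35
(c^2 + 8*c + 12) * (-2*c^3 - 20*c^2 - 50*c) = -2*c^5 - 36*c^4 - 234*c^3 - 640*c^2 - 600*c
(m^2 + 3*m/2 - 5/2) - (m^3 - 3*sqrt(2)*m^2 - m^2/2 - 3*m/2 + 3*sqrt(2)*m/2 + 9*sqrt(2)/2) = -m^3 + 3*m^2/2 + 3*sqrt(2)*m^2 - 3*sqrt(2)*m/2 + 3*m - 9*sqrt(2)/2 - 5/2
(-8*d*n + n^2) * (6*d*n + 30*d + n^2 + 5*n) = -48*d^2*n^2 - 240*d^2*n - 2*d*n^3 - 10*d*n^2 + n^4 + 5*n^3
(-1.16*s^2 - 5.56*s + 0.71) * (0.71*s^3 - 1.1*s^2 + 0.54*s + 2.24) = -0.8236*s^5 - 2.6716*s^4 + 5.9937*s^3 - 6.3818*s^2 - 12.071*s + 1.5904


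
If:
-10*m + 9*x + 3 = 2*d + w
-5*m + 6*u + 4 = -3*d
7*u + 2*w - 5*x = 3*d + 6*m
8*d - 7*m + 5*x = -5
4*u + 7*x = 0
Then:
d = -5167/13111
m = 4457/13111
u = -349/1873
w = 2523/1873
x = 1396/13111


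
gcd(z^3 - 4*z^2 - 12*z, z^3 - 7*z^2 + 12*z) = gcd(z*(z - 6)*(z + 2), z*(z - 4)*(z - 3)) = z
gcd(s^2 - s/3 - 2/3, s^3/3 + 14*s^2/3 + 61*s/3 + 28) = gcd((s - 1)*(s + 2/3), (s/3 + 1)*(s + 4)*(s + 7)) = 1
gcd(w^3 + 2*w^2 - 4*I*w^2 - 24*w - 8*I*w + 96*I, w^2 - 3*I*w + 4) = w - 4*I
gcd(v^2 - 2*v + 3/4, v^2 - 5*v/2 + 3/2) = v - 3/2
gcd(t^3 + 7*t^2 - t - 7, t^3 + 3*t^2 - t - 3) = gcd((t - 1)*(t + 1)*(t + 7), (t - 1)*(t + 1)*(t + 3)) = t^2 - 1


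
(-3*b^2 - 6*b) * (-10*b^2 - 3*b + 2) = 30*b^4 + 69*b^3 + 12*b^2 - 12*b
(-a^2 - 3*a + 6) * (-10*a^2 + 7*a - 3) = 10*a^4 + 23*a^3 - 78*a^2 + 51*a - 18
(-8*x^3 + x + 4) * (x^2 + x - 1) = -8*x^5 - 8*x^4 + 9*x^3 + 5*x^2 + 3*x - 4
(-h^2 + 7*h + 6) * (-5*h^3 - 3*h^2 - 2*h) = 5*h^5 - 32*h^4 - 49*h^3 - 32*h^2 - 12*h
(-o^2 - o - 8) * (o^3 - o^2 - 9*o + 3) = -o^5 + 2*o^3 + 14*o^2 + 69*o - 24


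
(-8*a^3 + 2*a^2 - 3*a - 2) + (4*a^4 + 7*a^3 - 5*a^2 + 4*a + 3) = 4*a^4 - a^3 - 3*a^2 + a + 1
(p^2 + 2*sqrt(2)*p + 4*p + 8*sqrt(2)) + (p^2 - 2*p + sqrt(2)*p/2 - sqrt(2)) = 2*p^2 + 2*p + 5*sqrt(2)*p/2 + 7*sqrt(2)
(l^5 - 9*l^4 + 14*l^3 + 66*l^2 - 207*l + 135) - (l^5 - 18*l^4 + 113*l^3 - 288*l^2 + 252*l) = 9*l^4 - 99*l^3 + 354*l^2 - 459*l + 135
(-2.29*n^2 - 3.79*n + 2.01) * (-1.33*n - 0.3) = 3.0457*n^3 + 5.7277*n^2 - 1.5363*n - 0.603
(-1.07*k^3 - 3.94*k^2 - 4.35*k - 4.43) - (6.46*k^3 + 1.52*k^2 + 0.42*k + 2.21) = -7.53*k^3 - 5.46*k^2 - 4.77*k - 6.64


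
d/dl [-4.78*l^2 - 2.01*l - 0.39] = -9.56*l - 2.01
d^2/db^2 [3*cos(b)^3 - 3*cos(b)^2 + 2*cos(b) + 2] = -17*cos(b)/4 + 6*cos(2*b) - 27*cos(3*b)/4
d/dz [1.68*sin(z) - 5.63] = 1.68*cos(z)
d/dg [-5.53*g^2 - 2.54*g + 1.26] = -11.06*g - 2.54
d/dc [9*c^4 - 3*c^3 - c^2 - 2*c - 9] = 36*c^3 - 9*c^2 - 2*c - 2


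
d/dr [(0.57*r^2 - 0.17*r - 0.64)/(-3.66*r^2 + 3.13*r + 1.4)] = (1.1619*r^2 - 3.0888*r + 1.7652)/(13.3956*r^4 - 22.9116*r^3 - 0.4511*r^2 + 8.764*r + 1.96)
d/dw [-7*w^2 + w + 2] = 1 - 14*w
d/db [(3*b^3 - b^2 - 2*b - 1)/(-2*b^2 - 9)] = (-6*b^4 - 85*b^2 + 14*b + 18)/(4*b^4 + 36*b^2 + 81)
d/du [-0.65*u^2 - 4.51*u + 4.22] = -1.3*u - 4.51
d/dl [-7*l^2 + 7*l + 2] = 7 - 14*l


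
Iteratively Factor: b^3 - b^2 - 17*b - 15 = (b - 5)*(b^2 + 4*b + 3) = (b - 5)*(b + 3)*(b + 1)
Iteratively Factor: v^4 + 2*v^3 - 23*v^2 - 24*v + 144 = (v - 3)*(v^3 + 5*v^2 - 8*v - 48) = (v - 3)*(v + 4)*(v^2 + v - 12) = (v - 3)*(v + 4)^2*(v - 3)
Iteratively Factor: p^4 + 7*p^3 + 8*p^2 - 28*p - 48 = (p + 2)*(p^3 + 5*p^2 - 2*p - 24) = (p + 2)*(p + 4)*(p^2 + p - 6) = (p + 2)*(p + 3)*(p + 4)*(p - 2)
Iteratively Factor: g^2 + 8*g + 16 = (g + 4)*(g + 4)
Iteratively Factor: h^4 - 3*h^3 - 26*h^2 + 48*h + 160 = (h + 2)*(h^3 - 5*h^2 - 16*h + 80) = (h - 4)*(h + 2)*(h^2 - h - 20) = (h - 4)*(h + 2)*(h + 4)*(h - 5)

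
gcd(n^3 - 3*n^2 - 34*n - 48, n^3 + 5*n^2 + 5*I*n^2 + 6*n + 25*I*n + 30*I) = n^2 + 5*n + 6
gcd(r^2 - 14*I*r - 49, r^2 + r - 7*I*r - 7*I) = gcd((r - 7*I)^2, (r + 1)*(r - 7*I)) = r - 7*I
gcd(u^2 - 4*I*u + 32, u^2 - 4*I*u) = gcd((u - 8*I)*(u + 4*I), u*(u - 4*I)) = 1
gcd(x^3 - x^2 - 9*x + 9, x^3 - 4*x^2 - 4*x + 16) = 1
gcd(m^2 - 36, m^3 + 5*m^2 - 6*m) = m + 6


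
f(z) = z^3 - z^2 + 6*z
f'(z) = 3*z^2 - 2*z + 6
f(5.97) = 212.96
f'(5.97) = 100.98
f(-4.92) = -172.82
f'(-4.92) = 88.46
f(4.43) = 93.89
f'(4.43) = 56.01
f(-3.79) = -91.54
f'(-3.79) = 56.67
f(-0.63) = -4.43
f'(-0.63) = 8.45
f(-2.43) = -34.83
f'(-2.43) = 28.57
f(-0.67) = -4.77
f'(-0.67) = 8.69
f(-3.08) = -57.18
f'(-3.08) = 40.62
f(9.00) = 702.00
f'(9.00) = 231.00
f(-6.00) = -288.00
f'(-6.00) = 126.00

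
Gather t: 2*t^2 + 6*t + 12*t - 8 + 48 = 2*t^2 + 18*t + 40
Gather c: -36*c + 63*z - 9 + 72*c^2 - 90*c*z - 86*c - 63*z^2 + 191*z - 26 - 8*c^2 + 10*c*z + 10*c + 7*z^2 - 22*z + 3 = 64*c^2 + c*(-80*z - 112) - 56*z^2 + 232*z - 32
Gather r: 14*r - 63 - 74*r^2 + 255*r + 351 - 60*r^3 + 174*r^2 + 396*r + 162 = -60*r^3 + 100*r^2 + 665*r + 450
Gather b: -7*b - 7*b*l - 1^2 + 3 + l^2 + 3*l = b*(-7*l - 7) + l^2 + 3*l + 2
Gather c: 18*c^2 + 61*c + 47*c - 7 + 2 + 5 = 18*c^2 + 108*c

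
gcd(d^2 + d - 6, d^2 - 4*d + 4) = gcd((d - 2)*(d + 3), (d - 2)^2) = d - 2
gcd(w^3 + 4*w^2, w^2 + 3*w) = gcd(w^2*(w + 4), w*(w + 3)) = w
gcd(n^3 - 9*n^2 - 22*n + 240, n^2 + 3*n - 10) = n + 5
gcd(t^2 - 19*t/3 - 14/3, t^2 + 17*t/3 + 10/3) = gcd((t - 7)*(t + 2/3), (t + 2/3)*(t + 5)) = t + 2/3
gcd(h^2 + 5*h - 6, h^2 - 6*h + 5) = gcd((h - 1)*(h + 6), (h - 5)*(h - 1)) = h - 1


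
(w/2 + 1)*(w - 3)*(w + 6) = w^3/2 + 5*w^2/2 - 6*w - 18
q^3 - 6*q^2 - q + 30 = (q - 5)*(q - 3)*(q + 2)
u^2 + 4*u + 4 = (u + 2)^2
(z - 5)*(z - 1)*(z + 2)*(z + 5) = z^4 + z^3 - 27*z^2 - 25*z + 50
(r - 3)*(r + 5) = r^2 + 2*r - 15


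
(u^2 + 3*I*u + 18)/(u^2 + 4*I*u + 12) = (u - 3*I)/(u - 2*I)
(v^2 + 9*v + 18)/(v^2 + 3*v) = (v + 6)/v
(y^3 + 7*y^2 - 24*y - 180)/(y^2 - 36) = (y^2 + y - 30)/(y - 6)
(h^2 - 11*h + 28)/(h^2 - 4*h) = (h - 7)/h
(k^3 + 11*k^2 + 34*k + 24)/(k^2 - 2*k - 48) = (k^2 + 5*k + 4)/(k - 8)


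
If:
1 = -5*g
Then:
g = -1/5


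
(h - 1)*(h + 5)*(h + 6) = h^3 + 10*h^2 + 19*h - 30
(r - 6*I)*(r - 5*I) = r^2 - 11*I*r - 30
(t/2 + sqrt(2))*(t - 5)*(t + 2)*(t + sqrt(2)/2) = t^4/2 - 3*t^3/2 + 5*sqrt(2)*t^3/4 - 15*sqrt(2)*t^2/4 - 4*t^2 - 25*sqrt(2)*t/2 - 3*t - 10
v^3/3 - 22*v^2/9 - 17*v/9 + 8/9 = (v/3 + 1/3)*(v - 8)*(v - 1/3)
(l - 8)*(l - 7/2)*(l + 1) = l^3 - 21*l^2/2 + 33*l/2 + 28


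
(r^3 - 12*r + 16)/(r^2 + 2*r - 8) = r - 2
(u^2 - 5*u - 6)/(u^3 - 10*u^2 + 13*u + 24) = (u - 6)/(u^2 - 11*u + 24)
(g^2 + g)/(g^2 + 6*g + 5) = g/(g + 5)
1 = 1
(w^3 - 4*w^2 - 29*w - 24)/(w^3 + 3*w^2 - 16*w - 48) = (w^2 - 7*w - 8)/(w^2 - 16)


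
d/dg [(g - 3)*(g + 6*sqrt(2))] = 2*g - 3 + 6*sqrt(2)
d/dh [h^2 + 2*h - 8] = 2*h + 2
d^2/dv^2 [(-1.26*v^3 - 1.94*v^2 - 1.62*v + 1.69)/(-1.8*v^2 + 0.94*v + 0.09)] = (7.105427357601e-15*v^5 + 19.697472*v^3 - 30.328344*v^2 + 18.792756*v - 3.776804)/(5.832*v^6 - 9.1368*v^5 + 3.89664*v^4 + 0.0830960000000003*v^3 - 0.194832*v^2 - 0.022842*v - 0.000729)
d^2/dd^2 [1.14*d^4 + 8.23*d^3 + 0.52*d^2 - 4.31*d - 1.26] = 13.68*d^2 + 49.38*d + 1.04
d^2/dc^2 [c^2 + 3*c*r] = 2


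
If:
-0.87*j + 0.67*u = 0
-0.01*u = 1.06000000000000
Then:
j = -81.63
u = -106.00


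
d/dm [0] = 0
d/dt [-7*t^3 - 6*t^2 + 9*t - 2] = -21*t^2 - 12*t + 9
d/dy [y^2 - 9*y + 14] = 2*y - 9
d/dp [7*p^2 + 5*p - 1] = 14*p + 5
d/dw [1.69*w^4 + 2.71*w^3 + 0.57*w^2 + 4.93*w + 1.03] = 6.76*w^3 + 8.13*w^2 + 1.14*w + 4.93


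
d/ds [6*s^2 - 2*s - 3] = 12*s - 2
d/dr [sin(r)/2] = cos(r)/2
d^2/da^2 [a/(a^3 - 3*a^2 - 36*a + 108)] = 6*(3*a*(-a^2 + 2*a + 12)^2 + (-a^2 - a*(a - 1) + 2*a + 12)*(a^3 - 3*a^2 - 36*a + 108))/(a^3 - 3*a^2 - 36*a + 108)^3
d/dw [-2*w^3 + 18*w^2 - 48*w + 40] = -6*w^2 + 36*w - 48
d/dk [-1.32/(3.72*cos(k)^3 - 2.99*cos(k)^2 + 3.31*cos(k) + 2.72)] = (-14.7312*cos(k)^2 + 7.8936*cos(k) - 4.3692)*sin(k)/(3.72*cos(k)^3 - 2.99*cos(k)^2 + 3.31*cos(k) + 2.72)^2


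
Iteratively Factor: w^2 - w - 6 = (w + 2)*(w - 3)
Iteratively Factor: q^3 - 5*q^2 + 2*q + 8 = (q + 1)*(q^2 - 6*q + 8) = (q - 2)*(q + 1)*(q - 4)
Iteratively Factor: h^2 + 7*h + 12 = (h + 3)*(h + 4)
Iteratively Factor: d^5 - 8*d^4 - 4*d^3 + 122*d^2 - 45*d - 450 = (d - 5)*(d^4 - 3*d^3 - 19*d^2 + 27*d + 90) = (d - 5)*(d - 3)*(d^3 - 19*d - 30) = (d - 5)^2*(d - 3)*(d^2 + 5*d + 6) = (d - 5)^2*(d - 3)*(d + 3)*(d + 2)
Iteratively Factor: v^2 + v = (v + 1)*(v)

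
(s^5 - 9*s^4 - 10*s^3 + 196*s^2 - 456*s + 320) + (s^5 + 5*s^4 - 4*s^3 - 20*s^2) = 2*s^5 - 4*s^4 - 14*s^3 + 176*s^2 - 456*s + 320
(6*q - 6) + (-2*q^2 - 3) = -2*q^2 + 6*q - 9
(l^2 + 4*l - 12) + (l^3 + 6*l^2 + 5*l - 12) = l^3 + 7*l^2 + 9*l - 24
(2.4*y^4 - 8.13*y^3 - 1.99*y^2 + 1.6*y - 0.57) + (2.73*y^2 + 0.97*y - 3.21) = 2.4*y^4 - 8.13*y^3 + 0.74*y^2 + 2.57*y - 3.78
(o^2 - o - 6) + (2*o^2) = 3*o^2 - o - 6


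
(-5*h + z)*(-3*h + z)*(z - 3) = 15*h^2*z - 45*h^2 - 8*h*z^2 + 24*h*z + z^3 - 3*z^2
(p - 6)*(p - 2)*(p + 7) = p^3 - p^2 - 44*p + 84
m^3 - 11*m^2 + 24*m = m*(m - 8)*(m - 3)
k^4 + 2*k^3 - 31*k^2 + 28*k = k*(k - 4)*(k - 1)*(k + 7)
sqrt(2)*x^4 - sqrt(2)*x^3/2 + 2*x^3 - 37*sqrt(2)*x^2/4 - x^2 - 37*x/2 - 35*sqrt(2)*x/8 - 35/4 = (x - 7/2)*(x + 5/2)*(x + sqrt(2))*(sqrt(2)*x + sqrt(2)/2)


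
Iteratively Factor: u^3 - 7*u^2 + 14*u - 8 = (u - 1)*(u^2 - 6*u + 8) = (u - 4)*(u - 1)*(u - 2)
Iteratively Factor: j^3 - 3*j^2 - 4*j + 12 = (j - 2)*(j^2 - j - 6) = (j - 3)*(j - 2)*(j + 2)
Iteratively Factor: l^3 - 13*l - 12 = (l + 1)*(l^2 - l - 12) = (l - 4)*(l + 1)*(l + 3)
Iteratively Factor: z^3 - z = (z - 1)*(z^2 + z) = (z - 1)*(z + 1)*(z)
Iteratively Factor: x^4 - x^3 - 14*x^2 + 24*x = (x)*(x^3 - x^2 - 14*x + 24) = x*(x - 3)*(x^2 + 2*x - 8) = x*(x - 3)*(x - 2)*(x + 4)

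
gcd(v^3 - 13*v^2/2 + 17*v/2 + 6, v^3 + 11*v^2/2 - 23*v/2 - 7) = v + 1/2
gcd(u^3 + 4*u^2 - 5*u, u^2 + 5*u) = u^2 + 5*u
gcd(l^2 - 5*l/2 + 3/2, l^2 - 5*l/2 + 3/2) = l^2 - 5*l/2 + 3/2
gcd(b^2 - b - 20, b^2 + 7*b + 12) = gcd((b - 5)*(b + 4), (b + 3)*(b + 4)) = b + 4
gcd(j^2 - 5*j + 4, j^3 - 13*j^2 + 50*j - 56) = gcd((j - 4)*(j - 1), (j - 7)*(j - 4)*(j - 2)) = j - 4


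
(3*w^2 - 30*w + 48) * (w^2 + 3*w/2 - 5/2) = 3*w^4 - 51*w^3/2 - 9*w^2/2 + 147*w - 120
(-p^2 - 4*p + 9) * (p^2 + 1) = -p^4 - 4*p^3 + 8*p^2 - 4*p + 9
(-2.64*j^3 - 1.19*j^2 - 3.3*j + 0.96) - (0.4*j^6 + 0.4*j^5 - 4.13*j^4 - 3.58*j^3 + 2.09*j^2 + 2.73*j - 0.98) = -0.4*j^6 - 0.4*j^5 + 4.13*j^4 + 0.94*j^3 - 3.28*j^2 - 6.03*j + 1.94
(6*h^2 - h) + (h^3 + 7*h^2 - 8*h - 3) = h^3 + 13*h^2 - 9*h - 3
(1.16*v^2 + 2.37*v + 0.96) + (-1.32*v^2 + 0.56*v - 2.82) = -0.16*v^2 + 2.93*v - 1.86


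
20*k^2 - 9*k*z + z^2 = (-5*k + z)*(-4*k + z)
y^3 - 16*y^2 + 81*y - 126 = (y - 7)*(y - 6)*(y - 3)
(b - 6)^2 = b^2 - 12*b + 36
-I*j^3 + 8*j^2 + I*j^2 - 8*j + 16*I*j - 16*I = (j + 4*I)^2*(-I*j + I)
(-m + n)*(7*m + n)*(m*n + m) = -7*m^3*n - 7*m^3 + 6*m^2*n^2 + 6*m^2*n + m*n^3 + m*n^2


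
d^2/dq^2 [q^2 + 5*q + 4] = 2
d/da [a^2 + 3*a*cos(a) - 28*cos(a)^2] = -3*a*sin(a) + 2*a + 28*sin(2*a) + 3*cos(a)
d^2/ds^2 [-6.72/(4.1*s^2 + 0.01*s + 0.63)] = (225.9264*s^2 + 0.55104*s - 6.72*(8.2*s + 0.01)*(16.4*s + 0.02) + 34.71552)/(4.1*s^2 + 0.01*s + 0.63)^3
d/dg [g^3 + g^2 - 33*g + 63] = 3*g^2 + 2*g - 33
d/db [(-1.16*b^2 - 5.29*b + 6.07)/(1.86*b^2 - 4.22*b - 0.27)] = (14.7346*b^2 - 21.954*b + 27.0437)/(3.4596*b^4 - 15.6984*b^3 + 16.804*b^2 + 2.2788*b + 0.0729)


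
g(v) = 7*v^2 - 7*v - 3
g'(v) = 14*v - 7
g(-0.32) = -0.04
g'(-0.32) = -11.48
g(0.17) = -3.99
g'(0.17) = -4.62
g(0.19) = -4.08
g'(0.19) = -4.34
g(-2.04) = 40.41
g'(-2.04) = -35.56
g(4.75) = 121.69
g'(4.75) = 59.50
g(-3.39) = 101.17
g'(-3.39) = -54.46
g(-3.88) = 129.54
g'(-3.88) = -61.32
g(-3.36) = 99.55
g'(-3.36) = -54.04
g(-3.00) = 81.00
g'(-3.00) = -49.00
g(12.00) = 921.00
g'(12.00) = 161.00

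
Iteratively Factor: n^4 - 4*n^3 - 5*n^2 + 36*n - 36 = (n - 2)*(n^3 - 2*n^2 - 9*n + 18) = (n - 2)^2*(n^2 - 9) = (n - 3)*(n - 2)^2*(n + 3)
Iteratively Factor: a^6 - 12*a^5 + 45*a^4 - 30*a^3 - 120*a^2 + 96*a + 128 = (a - 4)*(a^5 - 8*a^4 + 13*a^3 + 22*a^2 - 32*a - 32) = (a - 4)^2*(a^4 - 4*a^3 - 3*a^2 + 10*a + 8) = (a - 4)^2*(a - 2)*(a^3 - 2*a^2 - 7*a - 4) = (a - 4)^3*(a - 2)*(a^2 + 2*a + 1) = (a - 4)^3*(a - 2)*(a + 1)*(a + 1)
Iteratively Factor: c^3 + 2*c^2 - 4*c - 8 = (c - 2)*(c^2 + 4*c + 4) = (c - 2)*(c + 2)*(c + 2)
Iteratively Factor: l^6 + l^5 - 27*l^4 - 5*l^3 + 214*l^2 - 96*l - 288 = (l - 2)*(l^5 + 3*l^4 - 21*l^3 - 47*l^2 + 120*l + 144) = (l - 3)*(l - 2)*(l^4 + 6*l^3 - 3*l^2 - 56*l - 48) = (l - 3)*(l - 2)*(l + 4)*(l^3 + 2*l^2 - 11*l - 12) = (l - 3)^2*(l - 2)*(l + 4)*(l^2 + 5*l + 4) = (l - 3)^2*(l - 2)*(l + 1)*(l + 4)*(l + 4)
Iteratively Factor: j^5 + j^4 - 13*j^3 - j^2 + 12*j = (j - 3)*(j^4 + 4*j^3 - j^2 - 4*j) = (j - 3)*(j - 1)*(j^3 + 5*j^2 + 4*j) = (j - 3)*(j - 1)*(j + 4)*(j^2 + j) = j*(j - 3)*(j - 1)*(j + 4)*(j + 1)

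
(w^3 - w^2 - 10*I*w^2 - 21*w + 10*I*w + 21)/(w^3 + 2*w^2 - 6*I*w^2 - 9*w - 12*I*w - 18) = (w^2 - w*(1 + 7*I) + 7*I)/(w^2 + w*(2 - 3*I) - 6*I)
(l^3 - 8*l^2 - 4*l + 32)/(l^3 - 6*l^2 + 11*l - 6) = (l^2 - 6*l - 16)/(l^2 - 4*l + 3)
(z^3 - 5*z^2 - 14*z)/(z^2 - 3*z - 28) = z*(z + 2)/(z + 4)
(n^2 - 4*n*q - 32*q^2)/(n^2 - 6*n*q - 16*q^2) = (n + 4*q)/(n + 2*q)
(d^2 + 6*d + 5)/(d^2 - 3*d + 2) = (d^2 + 6*d + 5)/(d^2 - 3*d + 2)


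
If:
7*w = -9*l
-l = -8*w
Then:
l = 0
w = 0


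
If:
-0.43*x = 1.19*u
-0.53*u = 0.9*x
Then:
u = 0.00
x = 0.00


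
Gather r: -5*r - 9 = -5*r - 9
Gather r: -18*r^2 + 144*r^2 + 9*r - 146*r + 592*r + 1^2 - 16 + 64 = 126*r^2 + 455*r + 49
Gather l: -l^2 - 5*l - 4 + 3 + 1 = -l^2 - 5*l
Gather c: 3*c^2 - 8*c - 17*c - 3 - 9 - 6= 3*c^2 - 25*c - 18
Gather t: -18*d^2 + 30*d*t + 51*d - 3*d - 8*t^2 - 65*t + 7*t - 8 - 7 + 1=-18*d^2 + 48*d - 8*t^2 + t*(30*d - 58) - 14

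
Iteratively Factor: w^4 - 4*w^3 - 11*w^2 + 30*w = (w - 2)*(w^3 - 2*w^2 - 15*w) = w*(w - 2)*(w^2 - 2*w - 15) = w*(w - 5)*(w - 2)*(w + 3)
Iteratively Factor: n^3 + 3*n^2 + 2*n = (n)*(n^2 + 3*n + 2) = n*(n + 2)*(n + 1)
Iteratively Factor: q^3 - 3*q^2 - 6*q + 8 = (q - 1)*(q^2 - 2*q - 8) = (q - 1)*(q + 2)*(q - 4)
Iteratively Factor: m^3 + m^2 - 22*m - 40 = (m + 4)*(m^2 - 3*m - 10) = (m - 5)*(m + 4)*(m + 2)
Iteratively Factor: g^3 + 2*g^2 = (g)*(g^2 + 2*g) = g*(g + 2)*(g)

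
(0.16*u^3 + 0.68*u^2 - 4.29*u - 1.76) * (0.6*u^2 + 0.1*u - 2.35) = 0.096*u^5 + 0.424*u^4 - 2.882*u^3 - 3.083*u^2 + 9.9055*u + 4.136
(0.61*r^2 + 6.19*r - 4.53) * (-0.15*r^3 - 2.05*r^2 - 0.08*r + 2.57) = -0.0915*r^5 - 2.179*r^4 - 12.0588*r^3 + 10.359*r^2 + 16.2707*r - 11.6421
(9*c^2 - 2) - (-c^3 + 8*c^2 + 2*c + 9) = c^3 + c^2 - 2*c - 11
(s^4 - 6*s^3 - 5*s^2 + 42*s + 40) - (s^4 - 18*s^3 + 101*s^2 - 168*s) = 12*s^3 - 106*s^2 + 210*s + 40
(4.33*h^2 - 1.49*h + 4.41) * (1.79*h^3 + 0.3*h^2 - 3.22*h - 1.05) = 7.7507*h^5 - 1.3681*h^4 - 6.4957*h^3 + 1.5743*h^2 - 12.6357*h - 4.6305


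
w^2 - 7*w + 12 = (w - 4)*(w - 3)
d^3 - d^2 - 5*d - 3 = (d - 3)*(d + 1)^2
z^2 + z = z*(z + 1)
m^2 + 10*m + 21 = (m + 3)*(m + 7)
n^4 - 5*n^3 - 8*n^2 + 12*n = n*(n - 6)*(n - 1)*(n + 2)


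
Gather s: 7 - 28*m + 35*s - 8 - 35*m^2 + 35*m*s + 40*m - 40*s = -35*m^2 + 12*m + s*(35*m - 5) - 1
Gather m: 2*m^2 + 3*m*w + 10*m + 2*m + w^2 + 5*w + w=2*m^2 + m*(3*w + 12) + w^2 + 6*w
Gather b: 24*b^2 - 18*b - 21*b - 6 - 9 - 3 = 24*b^2 - 39*b - 18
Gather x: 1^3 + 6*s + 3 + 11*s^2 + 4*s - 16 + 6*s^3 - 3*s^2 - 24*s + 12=6*s^3 + 8*s^2 - 14*s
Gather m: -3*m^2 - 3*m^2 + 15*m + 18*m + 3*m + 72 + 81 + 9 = -6*m^2 + 36*m + 162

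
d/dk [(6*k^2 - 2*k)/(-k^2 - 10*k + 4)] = 2*(-31*k^2 + 24*k - 4)/(k^4 + 20*k^3 + 92*k^2 - 80*k + 16)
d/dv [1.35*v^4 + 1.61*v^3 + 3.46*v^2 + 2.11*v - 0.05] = 5.4*v^3 + 4.83*v^2 + 6.92*v + 2.11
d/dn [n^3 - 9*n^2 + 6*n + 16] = 3*n^2 - 18*n + 6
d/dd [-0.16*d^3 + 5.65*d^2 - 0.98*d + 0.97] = -0.48*d^2 + 11.3*d - 0.98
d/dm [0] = 0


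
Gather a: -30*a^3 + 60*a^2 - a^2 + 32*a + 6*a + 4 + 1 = -30*a^3 + 59*a^2 + 38*a + 5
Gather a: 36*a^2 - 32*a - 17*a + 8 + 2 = 36*a^2 - 49*a + 10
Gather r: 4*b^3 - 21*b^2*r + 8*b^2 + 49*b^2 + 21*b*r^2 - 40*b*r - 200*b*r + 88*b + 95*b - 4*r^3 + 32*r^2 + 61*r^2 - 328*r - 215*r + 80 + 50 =4*b^3 + 57*b^2 + 183*b - 4*r^3 + r^2*(21*b + 93) + r*(-21*b^2 - 240*b - 543) + 130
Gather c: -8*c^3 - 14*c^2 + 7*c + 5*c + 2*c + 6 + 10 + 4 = -8*c^3 - 14*c^2 + 14*c + 20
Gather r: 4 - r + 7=11 - r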